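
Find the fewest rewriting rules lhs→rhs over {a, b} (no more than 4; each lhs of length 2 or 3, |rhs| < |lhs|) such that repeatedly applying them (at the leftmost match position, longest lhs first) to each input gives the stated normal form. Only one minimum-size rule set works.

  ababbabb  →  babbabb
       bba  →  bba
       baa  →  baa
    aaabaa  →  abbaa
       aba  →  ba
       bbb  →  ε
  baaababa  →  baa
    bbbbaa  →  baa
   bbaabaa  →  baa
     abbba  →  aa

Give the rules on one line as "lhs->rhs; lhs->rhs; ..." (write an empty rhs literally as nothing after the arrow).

  | ababbabb => babbabb
  | bba
  | baa
  | aaabaa => abbaa

aab->bb; aba->ba; bbb->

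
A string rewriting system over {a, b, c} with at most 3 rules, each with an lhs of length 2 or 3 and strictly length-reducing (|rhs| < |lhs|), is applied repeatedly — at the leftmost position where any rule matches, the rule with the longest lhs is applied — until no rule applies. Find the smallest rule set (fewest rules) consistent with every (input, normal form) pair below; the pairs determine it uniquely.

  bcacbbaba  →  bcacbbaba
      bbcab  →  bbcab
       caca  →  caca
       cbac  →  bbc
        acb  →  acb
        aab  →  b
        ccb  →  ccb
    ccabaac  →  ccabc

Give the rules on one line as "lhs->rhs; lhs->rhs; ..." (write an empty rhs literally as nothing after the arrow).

  | bcacbbaba
  | bbcab
  | caca
  | cbac => bbc

aa->; cba->bb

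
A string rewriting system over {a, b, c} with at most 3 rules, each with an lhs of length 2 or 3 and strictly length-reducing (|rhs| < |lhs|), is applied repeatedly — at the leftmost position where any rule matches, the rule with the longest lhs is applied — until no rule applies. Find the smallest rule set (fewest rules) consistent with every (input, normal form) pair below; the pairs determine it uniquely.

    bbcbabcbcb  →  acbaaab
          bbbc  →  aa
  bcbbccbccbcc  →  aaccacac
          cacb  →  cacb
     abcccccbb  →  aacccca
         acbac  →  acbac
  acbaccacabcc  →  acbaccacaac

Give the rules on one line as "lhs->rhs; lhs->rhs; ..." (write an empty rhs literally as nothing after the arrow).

  | bbcbabcbcb => acbabcbcb => acbaabcb => acbaaab
  | bbbc => abc => aa
  | bcbbccbccbcc => abbccbccbcc => aaccbccbcc => aaccacbcc => aaccacac
  | cacb

bb->a; bc->a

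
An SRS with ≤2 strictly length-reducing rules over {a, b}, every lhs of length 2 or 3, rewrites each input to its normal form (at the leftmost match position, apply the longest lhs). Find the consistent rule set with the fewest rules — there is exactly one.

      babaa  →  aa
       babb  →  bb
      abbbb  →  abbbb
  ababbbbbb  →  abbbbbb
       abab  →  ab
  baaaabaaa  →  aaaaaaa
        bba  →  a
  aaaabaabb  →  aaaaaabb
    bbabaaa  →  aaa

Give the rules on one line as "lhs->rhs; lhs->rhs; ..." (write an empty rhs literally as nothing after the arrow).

  | babaa => baa => aa
  | babb => bb
  | abbbb
  | ababbbbbb => abbbbbb

ba->a; bab->b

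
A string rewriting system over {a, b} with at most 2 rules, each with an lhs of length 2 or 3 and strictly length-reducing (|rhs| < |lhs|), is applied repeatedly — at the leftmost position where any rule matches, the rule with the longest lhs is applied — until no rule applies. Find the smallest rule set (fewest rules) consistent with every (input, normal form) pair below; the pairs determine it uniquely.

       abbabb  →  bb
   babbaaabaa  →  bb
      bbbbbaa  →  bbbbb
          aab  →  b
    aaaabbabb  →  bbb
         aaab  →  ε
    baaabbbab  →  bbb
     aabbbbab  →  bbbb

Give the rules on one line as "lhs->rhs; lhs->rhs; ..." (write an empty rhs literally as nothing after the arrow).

  | abbabb => babb => bb
  | babbaaabaa => bbaaabaa => bbabaa => bbaa => bb
  | bbbbbaa => bbbbb
  | aab => b

aa->; ab->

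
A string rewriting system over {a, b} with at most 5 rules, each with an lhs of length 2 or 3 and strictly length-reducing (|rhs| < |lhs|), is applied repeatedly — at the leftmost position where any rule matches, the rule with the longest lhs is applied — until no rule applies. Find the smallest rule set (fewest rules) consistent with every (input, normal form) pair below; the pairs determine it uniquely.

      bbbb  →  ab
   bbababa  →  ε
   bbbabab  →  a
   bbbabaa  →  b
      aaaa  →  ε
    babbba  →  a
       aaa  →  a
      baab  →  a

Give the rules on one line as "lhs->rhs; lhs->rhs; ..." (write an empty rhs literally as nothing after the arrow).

  | bbbb => ab
  | bbababa => aababa => baba => aa => ε
  | bbbabab => aabab => bab => a
  | bbbabaa => aabaa => baa => b

aa->; bab->a; bb->a; bbb->a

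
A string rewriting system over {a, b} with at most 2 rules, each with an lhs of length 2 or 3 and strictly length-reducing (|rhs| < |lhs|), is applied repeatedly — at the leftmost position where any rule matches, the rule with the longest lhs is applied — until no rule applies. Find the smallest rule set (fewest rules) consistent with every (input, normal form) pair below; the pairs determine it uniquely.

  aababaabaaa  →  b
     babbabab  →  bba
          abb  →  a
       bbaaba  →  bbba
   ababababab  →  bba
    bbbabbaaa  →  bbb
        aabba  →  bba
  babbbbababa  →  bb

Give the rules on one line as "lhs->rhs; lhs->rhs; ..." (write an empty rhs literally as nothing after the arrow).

  | aababaabaaa => babaabaaa => baaabaaa => babaaa => baaaa => baa => b
  | babbabab => bababab => baabab => bbab => bba
  | abb => ab => a
  | bbaaba => bbba

aa->; ab->a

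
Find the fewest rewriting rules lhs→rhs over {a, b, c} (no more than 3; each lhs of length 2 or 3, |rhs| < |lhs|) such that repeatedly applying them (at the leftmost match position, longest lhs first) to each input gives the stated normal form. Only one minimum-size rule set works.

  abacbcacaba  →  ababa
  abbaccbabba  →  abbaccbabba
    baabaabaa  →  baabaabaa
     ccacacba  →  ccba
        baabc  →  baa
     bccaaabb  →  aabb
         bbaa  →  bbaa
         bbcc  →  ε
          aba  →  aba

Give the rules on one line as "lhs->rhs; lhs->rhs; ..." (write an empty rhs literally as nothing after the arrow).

  | abacbcacaba => abacacaba => abacaba => ababa
  | abbaccbabba
  | baabaabaa
  | ccacacba => ccacba => ccba

bc->; ca->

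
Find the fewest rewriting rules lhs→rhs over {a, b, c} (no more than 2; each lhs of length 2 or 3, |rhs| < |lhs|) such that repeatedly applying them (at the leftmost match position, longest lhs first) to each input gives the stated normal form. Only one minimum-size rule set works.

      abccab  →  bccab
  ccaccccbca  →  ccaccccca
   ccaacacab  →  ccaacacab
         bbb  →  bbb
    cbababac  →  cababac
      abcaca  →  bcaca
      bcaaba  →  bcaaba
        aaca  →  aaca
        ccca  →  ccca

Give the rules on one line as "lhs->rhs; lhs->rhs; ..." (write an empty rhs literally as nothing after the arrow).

abc->bc; cb->c

  | abccab => bccab
  | ccaccccbca => ccaccccca
  | ccaacacab
  | bbb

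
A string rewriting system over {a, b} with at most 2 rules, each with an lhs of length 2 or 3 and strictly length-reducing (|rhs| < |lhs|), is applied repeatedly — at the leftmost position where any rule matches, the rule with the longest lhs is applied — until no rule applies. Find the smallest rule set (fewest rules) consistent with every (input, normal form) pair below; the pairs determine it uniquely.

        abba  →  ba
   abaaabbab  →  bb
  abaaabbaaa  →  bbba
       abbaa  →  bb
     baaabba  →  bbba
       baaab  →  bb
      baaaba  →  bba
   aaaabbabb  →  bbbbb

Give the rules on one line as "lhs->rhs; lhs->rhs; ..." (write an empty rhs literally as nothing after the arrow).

  | abba => ba
  | abaaabbab => aaabbab => babbab => bbab => bb
  | abaaabbaaa => aaabbaaa => babbaaa => bbaaa => bbba
  | abbaa => baa => bb

aa->b; ab->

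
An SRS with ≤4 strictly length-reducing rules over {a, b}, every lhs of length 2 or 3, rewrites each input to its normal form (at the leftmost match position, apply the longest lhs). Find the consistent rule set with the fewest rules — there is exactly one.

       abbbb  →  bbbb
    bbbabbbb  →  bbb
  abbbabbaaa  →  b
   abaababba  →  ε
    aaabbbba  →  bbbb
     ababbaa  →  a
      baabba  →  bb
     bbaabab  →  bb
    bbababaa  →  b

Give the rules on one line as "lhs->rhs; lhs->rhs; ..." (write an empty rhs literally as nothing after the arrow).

ab->b; ba->b; baa->; bab->ba

  | abbbb => bbbb
  | bbbabbbb => bbbabbb => bbbabb => bbbab => bbba => bbb
  | abbbabbaaa => bbbabbaaa => bbbabaaa => bbbaaaa => bbaa => b
  | abaababba => baababba => babba => baba => baa => ε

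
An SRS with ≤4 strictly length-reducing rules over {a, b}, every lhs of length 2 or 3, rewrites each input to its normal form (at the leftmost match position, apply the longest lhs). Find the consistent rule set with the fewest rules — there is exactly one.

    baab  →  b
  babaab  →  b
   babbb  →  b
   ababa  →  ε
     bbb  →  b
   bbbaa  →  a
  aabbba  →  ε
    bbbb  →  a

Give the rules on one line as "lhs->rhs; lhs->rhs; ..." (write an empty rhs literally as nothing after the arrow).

  | baab => ab => b
  | babaab => baab => ab => b
  | babbb => bbb => ab => b
  | ababa => baba => ba => ε

ab->b; ba->; bb->a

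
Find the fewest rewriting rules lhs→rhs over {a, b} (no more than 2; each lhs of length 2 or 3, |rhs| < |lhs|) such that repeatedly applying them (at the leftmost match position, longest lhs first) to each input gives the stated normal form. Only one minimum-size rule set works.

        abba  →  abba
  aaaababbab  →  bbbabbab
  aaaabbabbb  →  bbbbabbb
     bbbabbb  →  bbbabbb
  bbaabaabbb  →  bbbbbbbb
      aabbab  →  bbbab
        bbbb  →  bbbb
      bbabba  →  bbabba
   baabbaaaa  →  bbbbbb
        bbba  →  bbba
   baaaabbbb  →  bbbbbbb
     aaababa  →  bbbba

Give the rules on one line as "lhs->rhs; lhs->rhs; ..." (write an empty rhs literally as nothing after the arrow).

  | abba
  | aaaababbab => baababbab => bbbabbab
  | aaaabbabbb => baabbabbb => bbbbabbb
  | bbbabbb

aa->b; aba->bb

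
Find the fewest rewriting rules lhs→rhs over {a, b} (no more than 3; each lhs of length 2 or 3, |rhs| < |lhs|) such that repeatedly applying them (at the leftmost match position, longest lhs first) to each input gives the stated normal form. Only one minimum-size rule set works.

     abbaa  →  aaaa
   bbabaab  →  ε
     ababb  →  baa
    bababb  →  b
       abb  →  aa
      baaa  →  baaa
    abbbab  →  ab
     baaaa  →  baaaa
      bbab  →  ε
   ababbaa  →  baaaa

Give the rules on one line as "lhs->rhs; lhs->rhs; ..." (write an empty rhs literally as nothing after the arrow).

  | abbaa => aaaa
  | bbabaab => aabaab => aab => ε
  | ababb => babb => baa
  | bababb => bbabb => aabb => b

aab->; aba->ba; bb->a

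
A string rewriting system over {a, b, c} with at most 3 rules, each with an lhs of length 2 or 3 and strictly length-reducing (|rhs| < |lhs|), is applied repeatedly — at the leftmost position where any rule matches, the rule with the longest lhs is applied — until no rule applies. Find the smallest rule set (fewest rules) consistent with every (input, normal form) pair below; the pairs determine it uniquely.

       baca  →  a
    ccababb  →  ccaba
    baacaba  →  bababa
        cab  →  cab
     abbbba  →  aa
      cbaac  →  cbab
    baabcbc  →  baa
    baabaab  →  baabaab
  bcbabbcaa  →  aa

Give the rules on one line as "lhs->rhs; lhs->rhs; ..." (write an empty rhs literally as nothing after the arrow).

  | baca => bba => a
  | ccababb => ccaba
  | baacaba => bababa
  | cab

ac->b; bb->; bc->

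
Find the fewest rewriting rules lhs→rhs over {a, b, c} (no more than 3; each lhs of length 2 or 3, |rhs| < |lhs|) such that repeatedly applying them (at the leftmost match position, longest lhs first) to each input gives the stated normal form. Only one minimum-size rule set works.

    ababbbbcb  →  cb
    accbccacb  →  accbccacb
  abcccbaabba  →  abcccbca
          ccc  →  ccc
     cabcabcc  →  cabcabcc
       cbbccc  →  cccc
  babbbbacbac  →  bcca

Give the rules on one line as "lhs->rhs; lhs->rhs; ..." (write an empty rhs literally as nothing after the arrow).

aa->c; bac->a; bb->

  | ababbbbcb => ababbcb => abacb => aab => cb
  | accbccacb
  | abcccbaabba => abcccbcbba => abcccbca
  | ccc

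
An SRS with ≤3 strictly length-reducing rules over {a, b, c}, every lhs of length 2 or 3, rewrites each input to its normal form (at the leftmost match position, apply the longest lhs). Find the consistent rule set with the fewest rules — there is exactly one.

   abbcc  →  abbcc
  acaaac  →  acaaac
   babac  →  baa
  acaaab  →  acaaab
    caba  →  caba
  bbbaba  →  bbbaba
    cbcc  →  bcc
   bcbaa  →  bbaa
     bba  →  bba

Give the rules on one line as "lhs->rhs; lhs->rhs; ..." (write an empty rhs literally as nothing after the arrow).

  | abbcc
  | acaaac
  | babac => baa
  | acaaab

bac->a; cb->b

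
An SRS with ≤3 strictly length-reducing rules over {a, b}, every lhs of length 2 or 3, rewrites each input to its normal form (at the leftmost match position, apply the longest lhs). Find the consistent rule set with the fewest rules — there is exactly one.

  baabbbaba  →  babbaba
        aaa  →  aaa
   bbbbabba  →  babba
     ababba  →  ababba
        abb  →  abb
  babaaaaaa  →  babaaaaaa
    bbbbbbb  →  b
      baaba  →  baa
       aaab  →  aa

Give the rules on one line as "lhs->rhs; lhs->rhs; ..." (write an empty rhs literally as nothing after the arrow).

aab->a; bbb->

  | baabbbaba => babbaba
  | aaa
  | bbbbabba => babba
  | ababba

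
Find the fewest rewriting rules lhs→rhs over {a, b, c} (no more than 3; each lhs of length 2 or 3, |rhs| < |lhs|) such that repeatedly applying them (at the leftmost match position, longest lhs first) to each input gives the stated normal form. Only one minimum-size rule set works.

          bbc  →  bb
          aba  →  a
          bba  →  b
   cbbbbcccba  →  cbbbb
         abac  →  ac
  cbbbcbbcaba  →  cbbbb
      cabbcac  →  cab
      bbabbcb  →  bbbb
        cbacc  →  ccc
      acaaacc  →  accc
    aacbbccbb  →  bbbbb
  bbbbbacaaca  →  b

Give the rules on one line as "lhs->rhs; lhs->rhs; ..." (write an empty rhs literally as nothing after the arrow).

  | bbc => bb
  | aba => a
  | bba => b
  | cbbbbcccba => cbbbbccba => cbbbbcba => cbbbbba => cbbbb

aa->b; ba->; bc->b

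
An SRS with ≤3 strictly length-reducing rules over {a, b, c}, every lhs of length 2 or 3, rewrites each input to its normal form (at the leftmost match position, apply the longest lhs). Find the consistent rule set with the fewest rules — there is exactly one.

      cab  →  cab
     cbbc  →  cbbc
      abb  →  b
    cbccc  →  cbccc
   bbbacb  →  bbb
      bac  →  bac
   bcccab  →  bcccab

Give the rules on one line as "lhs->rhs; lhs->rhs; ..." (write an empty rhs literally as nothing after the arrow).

abb->b; acb->

  | cab
  | cbbc
  | abb => b
  | cbccc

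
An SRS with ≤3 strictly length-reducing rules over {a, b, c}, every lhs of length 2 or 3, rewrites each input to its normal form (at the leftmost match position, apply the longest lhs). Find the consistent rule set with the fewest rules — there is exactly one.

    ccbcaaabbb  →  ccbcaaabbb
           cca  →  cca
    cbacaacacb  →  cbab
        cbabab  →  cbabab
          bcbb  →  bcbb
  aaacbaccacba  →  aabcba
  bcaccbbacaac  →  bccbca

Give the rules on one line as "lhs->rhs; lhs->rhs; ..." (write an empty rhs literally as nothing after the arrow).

  | ccbcaaabbb
  | cca
  | cbacaacacb => cbaacacb => cbaacb => cbab
  | cbabab

ac->; bba->b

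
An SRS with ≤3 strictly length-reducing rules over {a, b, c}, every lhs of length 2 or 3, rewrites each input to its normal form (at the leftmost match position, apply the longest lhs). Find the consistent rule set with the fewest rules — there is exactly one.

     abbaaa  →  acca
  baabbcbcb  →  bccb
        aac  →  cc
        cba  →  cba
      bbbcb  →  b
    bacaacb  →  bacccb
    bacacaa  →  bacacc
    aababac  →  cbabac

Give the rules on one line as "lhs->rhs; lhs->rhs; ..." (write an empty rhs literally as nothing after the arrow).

  | abbaaa => acaaa => acca
  | baabbcbcb => bcbbcbcb => bcccbcb => bccb
  | aac => cc
  | cba

aa->c; bb->c; cbc->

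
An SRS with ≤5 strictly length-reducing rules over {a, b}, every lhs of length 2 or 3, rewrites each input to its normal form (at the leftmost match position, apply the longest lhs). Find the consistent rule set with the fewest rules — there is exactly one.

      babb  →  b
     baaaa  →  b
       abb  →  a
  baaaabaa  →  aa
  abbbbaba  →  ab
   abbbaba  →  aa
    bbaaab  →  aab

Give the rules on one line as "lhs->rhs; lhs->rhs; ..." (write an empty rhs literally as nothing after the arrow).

ba->b; bab->; bb->; bba->

  | babb => b
  | baaaa => baaa => baa => ba => b
  | abb => a
  | baaaabaa => baaabaa => baabaa => babaa => aa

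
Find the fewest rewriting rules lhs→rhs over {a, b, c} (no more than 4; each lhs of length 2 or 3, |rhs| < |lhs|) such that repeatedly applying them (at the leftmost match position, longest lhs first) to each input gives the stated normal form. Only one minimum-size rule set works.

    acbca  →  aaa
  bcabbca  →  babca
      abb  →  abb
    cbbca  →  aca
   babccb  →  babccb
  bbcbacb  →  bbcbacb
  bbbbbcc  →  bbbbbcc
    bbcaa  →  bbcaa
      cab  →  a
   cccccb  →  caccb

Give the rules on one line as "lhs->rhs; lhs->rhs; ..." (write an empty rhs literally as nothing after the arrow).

  | acbca => aaa
  | bcabbca => babca
  | abb
  | cbbca => aca

cab->a; cbb->a; cbc->a; ccc->ca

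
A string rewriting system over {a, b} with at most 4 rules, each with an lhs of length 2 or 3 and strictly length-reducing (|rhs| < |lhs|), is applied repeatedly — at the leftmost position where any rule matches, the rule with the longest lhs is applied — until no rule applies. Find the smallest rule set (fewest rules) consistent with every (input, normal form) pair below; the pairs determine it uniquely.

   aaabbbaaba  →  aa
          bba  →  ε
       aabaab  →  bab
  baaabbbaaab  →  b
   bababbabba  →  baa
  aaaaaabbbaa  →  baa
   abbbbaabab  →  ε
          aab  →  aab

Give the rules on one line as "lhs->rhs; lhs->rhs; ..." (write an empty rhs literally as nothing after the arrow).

aaa->b; aba->aa; bb->; bba->

  | aaabbbaaba => bbbbaaba => bbaaba => aba => aa
  | bba => ε
  | aabaab => aaaab => bab
  | baaabbbaaab => bbbbbaaab => bbbaaab => baaab => bbb => b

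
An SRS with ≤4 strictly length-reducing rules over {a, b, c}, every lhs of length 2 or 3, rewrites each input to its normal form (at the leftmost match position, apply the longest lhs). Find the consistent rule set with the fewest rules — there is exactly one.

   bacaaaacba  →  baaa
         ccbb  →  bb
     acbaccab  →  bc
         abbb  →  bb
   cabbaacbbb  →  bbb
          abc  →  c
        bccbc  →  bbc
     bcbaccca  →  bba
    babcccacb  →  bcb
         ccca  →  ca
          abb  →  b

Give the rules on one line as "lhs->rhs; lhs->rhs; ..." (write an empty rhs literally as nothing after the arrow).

  | bacaaaacba => baaaacba => baaaba => baaa
  | ccbb => bb
  | acbaccab => baccab => bcab => bc
  | abbb => bb

ab->; ac->; cba->ba; cc->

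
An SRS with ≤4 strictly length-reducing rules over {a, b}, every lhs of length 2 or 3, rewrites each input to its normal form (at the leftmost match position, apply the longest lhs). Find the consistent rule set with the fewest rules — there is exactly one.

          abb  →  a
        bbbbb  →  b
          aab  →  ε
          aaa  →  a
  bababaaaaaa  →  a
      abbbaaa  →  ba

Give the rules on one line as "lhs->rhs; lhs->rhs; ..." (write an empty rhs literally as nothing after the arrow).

  | abb => bb => a
  | bbbbb => abbb => bbb => ab => b
  | aab => ε
  | aaa => aa => a

aa->a; aab->; ab->b; bb->a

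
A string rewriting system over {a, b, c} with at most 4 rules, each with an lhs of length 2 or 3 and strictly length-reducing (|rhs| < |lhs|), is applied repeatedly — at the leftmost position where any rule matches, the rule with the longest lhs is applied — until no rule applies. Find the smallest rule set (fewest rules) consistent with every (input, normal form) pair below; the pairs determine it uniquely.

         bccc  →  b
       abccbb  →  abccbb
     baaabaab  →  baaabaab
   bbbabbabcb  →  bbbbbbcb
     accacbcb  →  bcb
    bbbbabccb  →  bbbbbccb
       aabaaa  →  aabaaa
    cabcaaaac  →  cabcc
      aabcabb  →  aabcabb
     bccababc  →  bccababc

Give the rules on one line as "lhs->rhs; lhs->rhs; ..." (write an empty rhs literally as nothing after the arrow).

  | bccc => b
  | abccbb
  | baaabaab
  | bbbabbabcb => bbbbbabcb => bbbbbbcb

ac->c; bba->bb; ccc->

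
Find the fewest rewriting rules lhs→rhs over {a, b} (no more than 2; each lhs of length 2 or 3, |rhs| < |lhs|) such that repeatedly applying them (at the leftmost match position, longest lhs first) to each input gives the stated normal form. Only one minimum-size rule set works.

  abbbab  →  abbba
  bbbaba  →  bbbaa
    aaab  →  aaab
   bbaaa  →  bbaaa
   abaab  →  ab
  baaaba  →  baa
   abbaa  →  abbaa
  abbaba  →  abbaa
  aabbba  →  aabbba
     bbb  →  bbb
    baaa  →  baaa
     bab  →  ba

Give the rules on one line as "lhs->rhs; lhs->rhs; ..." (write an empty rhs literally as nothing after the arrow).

  | abbbab => abbba
  | bbbaba => bbbaa
  | aaab
  | bbaaa

aba->; bab->ba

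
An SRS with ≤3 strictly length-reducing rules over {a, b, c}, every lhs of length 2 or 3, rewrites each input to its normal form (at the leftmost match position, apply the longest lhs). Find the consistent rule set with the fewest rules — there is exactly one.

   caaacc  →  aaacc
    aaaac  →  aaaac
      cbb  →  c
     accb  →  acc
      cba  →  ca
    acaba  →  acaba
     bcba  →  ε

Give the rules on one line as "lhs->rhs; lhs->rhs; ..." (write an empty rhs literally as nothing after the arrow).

  | caaacc => aaacc
  | aaaac
  | cbb => cb => c
  | accb => acc

bca->; caa->aa; cb->c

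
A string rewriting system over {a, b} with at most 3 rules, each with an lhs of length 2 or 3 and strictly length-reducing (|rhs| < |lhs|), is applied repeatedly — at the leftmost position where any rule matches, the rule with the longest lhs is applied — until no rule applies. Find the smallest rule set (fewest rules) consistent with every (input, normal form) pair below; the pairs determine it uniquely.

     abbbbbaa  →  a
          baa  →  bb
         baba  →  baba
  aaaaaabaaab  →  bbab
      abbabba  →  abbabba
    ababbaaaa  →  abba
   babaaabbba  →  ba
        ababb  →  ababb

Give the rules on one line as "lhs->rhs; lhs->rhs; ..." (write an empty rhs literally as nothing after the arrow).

  | abbbbbaa => abbaa => abbb => a
  | baa => bb
  | baba
  | aaaaaabaaab => baaaabaaab => bbaabaaab => bbbbaaab => baaab => bbab

aa->b; bbb->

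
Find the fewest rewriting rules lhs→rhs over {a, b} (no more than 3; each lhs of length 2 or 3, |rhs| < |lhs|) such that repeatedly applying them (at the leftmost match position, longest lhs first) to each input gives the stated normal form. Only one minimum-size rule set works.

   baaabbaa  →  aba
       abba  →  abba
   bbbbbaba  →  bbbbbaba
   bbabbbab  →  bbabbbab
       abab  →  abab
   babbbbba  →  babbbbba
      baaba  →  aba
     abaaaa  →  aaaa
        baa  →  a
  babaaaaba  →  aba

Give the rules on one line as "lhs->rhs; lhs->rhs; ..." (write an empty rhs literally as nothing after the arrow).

aab->ab; baa->a

  | baaabbaa => aabbaa => abbaa => aba
  | abba
  | bbbbbaba
  | bbabbbab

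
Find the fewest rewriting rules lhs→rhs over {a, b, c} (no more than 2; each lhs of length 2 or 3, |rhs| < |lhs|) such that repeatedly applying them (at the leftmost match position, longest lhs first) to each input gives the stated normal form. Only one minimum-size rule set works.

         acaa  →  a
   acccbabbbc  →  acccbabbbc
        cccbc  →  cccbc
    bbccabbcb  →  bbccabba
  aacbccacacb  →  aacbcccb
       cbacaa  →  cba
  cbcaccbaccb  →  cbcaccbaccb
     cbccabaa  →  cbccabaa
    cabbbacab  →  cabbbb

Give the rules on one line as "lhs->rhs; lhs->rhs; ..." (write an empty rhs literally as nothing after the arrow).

aca->; bcb->ba

  | acaa => a
  | acccbabbbc
  | cccbc
  | bbccabbcb => bbccabba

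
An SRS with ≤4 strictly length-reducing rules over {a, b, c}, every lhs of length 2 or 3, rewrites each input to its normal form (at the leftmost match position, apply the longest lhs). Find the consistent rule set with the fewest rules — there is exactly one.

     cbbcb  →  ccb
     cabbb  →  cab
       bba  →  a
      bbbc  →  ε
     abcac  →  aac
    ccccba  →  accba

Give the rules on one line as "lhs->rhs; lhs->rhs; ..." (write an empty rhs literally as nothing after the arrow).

  | cbbcb => ccb
  | cabbb => cab
  | bba => a
  | bbbc => bc => ε

bb->; bc->; ccc->ac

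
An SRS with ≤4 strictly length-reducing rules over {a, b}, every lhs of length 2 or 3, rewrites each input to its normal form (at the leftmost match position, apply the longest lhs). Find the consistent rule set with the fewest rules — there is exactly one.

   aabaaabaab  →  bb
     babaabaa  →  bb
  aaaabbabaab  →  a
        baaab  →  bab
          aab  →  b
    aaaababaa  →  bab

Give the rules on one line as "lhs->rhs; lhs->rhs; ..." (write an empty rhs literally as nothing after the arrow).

  | aabaaabaab => baaabaab => babaab => babb => bb
  | babaabaa => babbaa => bbaa => bb
  | aaaabbabaab => aabbabaab => bbabaab => bbabb => bbb => a
  | baaab => bab

aa->; abb->b; bbb->a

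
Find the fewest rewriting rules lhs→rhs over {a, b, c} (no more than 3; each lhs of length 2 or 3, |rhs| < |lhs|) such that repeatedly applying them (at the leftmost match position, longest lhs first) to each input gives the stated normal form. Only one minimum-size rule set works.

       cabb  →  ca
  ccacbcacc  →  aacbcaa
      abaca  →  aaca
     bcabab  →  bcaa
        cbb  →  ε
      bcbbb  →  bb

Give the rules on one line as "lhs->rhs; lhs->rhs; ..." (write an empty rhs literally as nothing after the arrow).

ab->a; cbb->; cc->a

  | cabb => cab => ca
  | ccacbcacc => aacbcacc => aacbcaa
  | abaca => aaca
  | bcabab => bcaab => bcaa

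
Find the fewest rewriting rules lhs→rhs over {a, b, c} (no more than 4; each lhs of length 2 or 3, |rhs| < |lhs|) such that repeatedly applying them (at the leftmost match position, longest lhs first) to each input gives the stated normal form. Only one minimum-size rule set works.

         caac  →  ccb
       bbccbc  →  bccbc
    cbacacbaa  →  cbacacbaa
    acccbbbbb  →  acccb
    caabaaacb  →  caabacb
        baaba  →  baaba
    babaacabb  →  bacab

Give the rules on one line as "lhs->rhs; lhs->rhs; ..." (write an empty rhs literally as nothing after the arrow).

aac->cb; bb->b; bcb->c

  | caac => ccb
  | bbccbc => bccbc
  | cbacacbaa
  | acccbbbbb => acccbbbb => acccbbb => acccbb => acccb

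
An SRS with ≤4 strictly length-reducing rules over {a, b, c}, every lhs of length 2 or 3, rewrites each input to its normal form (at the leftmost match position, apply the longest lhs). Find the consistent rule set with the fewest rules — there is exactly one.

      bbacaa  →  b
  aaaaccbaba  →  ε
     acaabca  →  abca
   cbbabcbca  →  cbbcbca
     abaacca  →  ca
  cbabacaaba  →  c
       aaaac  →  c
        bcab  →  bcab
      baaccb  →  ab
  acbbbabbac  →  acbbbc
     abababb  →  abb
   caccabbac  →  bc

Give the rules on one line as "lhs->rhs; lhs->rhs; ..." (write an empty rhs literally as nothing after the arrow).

  | bbacaa => bcaa => bcc => b
  | aaaaccbaba => caaccbaba => ccccbaba => ccbaba => baba => ba => ε
  | acaabca => accbca => abca
  | cbbabcbca => cbbcbca

aa->c; ba->; cc->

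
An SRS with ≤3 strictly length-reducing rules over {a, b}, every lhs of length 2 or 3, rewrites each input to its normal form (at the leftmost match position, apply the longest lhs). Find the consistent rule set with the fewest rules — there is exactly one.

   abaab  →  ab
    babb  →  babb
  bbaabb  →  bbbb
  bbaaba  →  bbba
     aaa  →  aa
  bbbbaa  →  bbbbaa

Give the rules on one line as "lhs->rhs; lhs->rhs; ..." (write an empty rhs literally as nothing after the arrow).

  | abaab => ab
  | babb
  | bbaabb => bbbb
  | bbaaba => bbba

aaa->aa; aab->b; aba->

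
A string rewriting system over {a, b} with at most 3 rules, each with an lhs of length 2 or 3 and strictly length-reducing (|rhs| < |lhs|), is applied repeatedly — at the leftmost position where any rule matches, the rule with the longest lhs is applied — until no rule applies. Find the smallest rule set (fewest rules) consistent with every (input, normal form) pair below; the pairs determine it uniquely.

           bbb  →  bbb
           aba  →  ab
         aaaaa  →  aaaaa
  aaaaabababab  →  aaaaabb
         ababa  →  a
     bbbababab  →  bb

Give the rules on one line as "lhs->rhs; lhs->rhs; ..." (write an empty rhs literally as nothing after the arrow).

  | bbb
  | aba => ab
  | aaaaa
  | aaaaabababab => aaaaabbabab => aaaaabab => aaaaabb

ba->b; bba->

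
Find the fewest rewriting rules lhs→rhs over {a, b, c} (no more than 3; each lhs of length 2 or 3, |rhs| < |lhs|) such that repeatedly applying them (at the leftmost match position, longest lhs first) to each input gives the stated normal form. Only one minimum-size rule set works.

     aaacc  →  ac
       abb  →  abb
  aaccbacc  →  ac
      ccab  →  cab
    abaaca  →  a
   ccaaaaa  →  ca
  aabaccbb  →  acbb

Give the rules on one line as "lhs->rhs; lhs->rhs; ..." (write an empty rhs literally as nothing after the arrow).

  | aaacc => aacc => acc => ac
  | abb
  | aaccbacc => accbacc => acbacc => acc => ac
  | ccab => cab

aa->a; bac->; cc->c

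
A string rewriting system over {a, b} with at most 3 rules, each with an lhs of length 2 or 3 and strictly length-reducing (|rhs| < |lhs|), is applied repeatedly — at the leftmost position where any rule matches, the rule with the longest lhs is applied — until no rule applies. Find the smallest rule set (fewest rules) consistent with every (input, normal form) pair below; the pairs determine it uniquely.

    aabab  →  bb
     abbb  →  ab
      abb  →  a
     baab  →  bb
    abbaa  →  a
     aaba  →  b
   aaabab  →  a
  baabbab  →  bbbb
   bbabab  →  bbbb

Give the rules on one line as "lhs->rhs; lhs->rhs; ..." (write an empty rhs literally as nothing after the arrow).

  | aabab => bab => bb
  | abbb => ab
  | abb => a
  | baab => bab => bb

aa->; abb->a; ba->b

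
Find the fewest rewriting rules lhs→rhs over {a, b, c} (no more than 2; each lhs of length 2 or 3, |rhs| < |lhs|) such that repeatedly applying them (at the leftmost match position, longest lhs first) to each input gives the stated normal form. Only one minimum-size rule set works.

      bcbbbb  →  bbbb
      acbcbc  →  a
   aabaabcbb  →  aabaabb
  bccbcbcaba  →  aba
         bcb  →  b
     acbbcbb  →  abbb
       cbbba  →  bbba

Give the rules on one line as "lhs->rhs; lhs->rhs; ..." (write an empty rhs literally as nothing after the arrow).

  | bcbbbb => bbbb
  | acbcbc => abcbc => abc => a
  | aabaabcbb => aabaabb
  | bccbcbcaba => cbcbcaba => bcbcaba => bcaba => aba

bc->; cb->b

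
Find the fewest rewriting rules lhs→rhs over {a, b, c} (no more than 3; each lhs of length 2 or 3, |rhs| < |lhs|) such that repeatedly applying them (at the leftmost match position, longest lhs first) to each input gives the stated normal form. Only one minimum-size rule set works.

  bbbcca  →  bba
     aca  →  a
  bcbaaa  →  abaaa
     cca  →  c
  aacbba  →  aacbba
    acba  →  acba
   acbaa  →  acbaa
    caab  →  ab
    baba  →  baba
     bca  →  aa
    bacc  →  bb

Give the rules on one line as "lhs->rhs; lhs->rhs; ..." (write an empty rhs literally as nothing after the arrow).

  | bbbcca => bbaca => bba
  | aca => a
  | bcbaaa => abaaa
  | cca => c

acc->b; bc->a; ca->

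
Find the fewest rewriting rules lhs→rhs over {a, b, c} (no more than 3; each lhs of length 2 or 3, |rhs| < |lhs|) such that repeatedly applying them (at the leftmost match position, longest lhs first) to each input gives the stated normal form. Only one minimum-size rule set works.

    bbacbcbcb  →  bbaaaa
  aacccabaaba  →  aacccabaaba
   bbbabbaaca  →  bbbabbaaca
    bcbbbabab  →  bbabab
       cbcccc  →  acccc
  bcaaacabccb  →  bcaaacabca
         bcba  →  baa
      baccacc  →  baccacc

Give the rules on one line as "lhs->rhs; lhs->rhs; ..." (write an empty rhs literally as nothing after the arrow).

  | bbacbcbcb => bbaacbcb => bbaaacb => bbaaaa
  | aacccabaaba
  | bbbabbaaca
  | bcbbbabab => bbabab

cb->a; cbb->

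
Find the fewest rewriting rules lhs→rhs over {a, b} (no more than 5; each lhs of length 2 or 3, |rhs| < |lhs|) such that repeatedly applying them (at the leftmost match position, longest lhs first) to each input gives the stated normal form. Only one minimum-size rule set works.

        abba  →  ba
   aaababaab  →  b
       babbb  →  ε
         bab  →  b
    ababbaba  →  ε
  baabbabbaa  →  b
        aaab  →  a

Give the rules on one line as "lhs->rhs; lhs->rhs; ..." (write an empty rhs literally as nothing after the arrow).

aaa->b; ab->; aba->bb; bb->a

  | abba => ba
  | aaababaab => bbabaab => aabaab => abbab => bab => b
  | babbb => bbb => ab => ε
  | bab => b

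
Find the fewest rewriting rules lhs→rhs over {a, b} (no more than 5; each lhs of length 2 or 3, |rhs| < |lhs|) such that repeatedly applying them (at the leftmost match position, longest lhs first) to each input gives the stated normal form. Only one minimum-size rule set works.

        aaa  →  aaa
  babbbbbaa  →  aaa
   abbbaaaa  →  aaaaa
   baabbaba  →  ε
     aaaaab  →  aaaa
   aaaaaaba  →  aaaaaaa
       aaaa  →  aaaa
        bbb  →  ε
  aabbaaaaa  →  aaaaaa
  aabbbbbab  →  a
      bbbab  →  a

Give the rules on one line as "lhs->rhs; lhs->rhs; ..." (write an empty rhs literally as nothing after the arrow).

ab->; aba->aa; ba->; bb->a

  | aaa
  | babbbbbaa => bbbbbaa => abbbaa => bbaa => aaa
  | abbbaaaa => bbaaaa => aaaaa
  | baabbaba => abbaba => baba => ba => ε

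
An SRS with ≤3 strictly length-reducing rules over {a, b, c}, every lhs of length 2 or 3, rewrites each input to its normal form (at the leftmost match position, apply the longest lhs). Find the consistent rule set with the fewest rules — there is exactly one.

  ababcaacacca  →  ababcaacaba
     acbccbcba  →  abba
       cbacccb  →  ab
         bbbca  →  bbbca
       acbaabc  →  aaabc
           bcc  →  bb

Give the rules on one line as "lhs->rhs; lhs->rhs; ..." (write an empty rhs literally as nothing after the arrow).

cb->; cc->b

  | ababcaacacca => ababcaacaba
  | acbccbcba => accbcba => abbcba => abba
  | cbacccb => acccb => abcb => ab
  | bbbca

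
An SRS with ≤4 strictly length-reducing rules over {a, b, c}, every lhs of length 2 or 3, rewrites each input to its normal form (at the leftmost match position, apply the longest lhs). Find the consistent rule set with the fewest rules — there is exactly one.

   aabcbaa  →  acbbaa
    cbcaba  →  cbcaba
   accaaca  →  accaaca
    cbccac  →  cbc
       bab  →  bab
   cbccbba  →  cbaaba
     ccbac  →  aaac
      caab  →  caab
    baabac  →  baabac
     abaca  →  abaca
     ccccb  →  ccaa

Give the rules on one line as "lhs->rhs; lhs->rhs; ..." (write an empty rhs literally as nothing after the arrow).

  | aabcbaa => acbbaa
  | cbcaba
  | accaaca
  | cbccac => cbc

abc->cb; cac->; ccb->aa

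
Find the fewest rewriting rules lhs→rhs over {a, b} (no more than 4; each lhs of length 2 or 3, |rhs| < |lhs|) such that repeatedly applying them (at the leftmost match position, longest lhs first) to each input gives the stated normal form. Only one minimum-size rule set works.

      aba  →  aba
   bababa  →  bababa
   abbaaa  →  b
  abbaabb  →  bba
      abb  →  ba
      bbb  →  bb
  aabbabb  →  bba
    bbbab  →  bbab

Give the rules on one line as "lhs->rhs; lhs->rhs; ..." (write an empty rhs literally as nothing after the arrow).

aa->; abb->ba; bbb->bb

  | aba
  | bababa
  | abbaaa => baaaa => baa => b
  | abbaabb => baaabb => babb => bba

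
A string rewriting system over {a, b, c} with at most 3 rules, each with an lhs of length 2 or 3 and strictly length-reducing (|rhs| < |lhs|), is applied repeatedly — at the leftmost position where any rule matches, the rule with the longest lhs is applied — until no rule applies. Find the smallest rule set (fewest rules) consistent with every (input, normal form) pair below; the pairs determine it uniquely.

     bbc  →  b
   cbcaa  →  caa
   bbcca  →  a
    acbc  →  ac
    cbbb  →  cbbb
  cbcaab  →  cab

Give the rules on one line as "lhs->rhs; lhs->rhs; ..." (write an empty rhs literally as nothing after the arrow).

aab->ab; bc->

  | bbc => b
  | cbcaa => caa
  | bbcca => bca => a
  | acbc => ac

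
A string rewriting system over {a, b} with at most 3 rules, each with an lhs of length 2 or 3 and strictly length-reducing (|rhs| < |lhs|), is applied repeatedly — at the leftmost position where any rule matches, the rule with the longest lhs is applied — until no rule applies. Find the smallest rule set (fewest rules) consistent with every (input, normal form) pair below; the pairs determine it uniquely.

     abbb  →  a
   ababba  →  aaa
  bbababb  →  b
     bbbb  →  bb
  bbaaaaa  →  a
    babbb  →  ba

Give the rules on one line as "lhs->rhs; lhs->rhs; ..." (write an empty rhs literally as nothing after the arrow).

  | abbb => abb => ab => a
  | ababba => aabba => aaba => aaa
  | bbababb => bbaabb => bbb => b
  | bbbb => bb

ab->a; baa->; bbb->b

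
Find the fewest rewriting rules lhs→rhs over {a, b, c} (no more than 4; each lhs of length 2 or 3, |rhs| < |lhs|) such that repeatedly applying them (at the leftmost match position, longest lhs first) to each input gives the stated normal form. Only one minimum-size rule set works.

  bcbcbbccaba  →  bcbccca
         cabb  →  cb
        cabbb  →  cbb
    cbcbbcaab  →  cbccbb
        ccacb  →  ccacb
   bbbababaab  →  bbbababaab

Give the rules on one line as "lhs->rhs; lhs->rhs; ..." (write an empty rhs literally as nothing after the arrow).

bbc->c; caa->cb; cab->c

  | bcbcbbccaba => bcbcccaba => bcbccca
  | cabb => cb
  | cabbb => cbb
  | cbcbbcaab => cbccaab => cbccbb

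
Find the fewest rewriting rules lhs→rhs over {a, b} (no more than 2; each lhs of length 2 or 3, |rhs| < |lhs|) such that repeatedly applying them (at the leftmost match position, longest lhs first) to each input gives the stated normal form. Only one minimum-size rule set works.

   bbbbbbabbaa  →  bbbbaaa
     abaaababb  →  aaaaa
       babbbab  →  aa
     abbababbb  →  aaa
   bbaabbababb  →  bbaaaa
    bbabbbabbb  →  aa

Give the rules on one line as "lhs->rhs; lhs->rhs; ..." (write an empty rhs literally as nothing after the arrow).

ab->a; bab->a

  | bbbbbbabbaa => bbbbbabaa => bbbbaaa
  | abaaababb => aaaababb => aaaaabb => aaaaab => aaaaa
  | babbbab => abbab => abab => aab => aa
  | abbababbb => abababbb => aababbb => aaabbb => aaabb => aaab => aaa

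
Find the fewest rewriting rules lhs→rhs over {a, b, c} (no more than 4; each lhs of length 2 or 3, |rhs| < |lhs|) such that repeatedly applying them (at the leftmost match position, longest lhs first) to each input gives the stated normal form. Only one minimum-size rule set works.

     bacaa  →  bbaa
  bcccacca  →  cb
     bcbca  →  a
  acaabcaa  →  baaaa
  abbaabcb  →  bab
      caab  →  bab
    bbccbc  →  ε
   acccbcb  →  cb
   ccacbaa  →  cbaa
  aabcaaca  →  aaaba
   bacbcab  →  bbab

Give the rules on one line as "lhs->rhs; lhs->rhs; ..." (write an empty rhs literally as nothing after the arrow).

abb->c; ac->b; bc->; ca->b

  | bacaa => bbaa
  | bcccacca => ccacca => cbcca => cca => cb
  | bcbca => bca => a
  | acaabcaa => baabcaa => baaaa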